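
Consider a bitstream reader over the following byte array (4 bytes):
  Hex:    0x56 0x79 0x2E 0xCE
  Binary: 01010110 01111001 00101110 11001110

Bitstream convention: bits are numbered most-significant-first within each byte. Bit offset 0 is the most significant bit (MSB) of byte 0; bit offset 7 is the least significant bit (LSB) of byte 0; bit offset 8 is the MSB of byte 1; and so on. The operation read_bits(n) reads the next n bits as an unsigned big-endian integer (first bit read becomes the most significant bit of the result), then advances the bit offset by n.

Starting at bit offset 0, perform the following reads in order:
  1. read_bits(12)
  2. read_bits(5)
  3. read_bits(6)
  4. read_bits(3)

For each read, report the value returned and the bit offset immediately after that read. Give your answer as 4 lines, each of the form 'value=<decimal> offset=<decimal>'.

Answer: value=1383 offset=12
value=18 offset=17
value=23 offset=23
value=3 offset=26

Derivation:
Read 1: bits[0:12] width=12 -> value=1383 (bin 010101100111); offset now 12 = byte 1 bit 4; 20 bits remain
Read 2: bits[12:17] width=5 -> value=18 (bin 10010); offset now 17 = byte 2 bit 1; 15 bits remain
Read 3: bits[17:23] width=6 -> value=23 (bin 010111); offset now 23 = byte 2 bit 7; 9 bits remain
Read 4: bits[23:26] width=3 -> value=3 (bin 011); offset now 26 = byte 3 bit 2; 6 bits remain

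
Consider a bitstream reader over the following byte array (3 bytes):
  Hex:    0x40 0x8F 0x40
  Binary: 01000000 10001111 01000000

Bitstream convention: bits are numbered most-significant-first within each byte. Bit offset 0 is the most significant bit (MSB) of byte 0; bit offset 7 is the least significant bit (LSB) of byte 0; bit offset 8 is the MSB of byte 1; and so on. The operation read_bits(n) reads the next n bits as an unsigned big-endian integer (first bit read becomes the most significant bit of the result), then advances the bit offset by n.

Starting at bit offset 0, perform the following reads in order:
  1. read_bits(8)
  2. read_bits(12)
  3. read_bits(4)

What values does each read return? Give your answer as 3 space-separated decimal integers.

Answer: 64 2292 0

Derivation:
Read 1: bits[0:8] width=8 -> value=64 (bin 01000000); offset now 8 = byte 1 bit 0; 16 bits remain
Read 2: bits[8:20] width=12 -> value=2292 (bin 100011110100); offset now 20 = byte 2 bit 4; 4 bits remain
Read 3: bits[20:24] width=4 -> value=0 (bin 0000); offset now 24 = byte 3 bit 0; 0 bits remain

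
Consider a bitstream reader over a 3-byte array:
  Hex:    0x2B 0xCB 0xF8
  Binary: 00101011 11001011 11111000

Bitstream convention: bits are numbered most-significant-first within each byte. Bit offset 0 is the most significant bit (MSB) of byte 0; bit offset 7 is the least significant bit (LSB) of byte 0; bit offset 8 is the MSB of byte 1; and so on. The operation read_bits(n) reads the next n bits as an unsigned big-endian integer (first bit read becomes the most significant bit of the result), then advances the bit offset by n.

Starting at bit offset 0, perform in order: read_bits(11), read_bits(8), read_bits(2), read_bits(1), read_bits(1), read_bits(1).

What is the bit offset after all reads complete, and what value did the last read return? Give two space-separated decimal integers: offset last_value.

Read 1: bits[0:11] width=11 -> value=350 (bin 00101011110); offset now 11 = byte 1 bit 3; 13 bits remain
Read 2: bits[11:19] width=8 -> value=95 (bin 01011111); offset now 19 = byte 2 bit 3; 5 bits remain
Read 3: bits[19:21] width=2 -> value=3 (bin 11); offset now 21 = byte 2 bit 5; 3 bits remain
Read 4: bits[21:22] width=1 -> value=0 (bin 0); offset now 22 = byte 2 bit 6; 2 bits remain
Read 5: bits[22:23] width=1 -> value=0 (bin 0); offset now 23 = byte 2 bit 7; 1 bits remain
Read 6: bits[23:24] width=1 -> value=0 (bin 0); offset now 24 = byte 3 bit 0; 0 bits remain

Answer: 24 0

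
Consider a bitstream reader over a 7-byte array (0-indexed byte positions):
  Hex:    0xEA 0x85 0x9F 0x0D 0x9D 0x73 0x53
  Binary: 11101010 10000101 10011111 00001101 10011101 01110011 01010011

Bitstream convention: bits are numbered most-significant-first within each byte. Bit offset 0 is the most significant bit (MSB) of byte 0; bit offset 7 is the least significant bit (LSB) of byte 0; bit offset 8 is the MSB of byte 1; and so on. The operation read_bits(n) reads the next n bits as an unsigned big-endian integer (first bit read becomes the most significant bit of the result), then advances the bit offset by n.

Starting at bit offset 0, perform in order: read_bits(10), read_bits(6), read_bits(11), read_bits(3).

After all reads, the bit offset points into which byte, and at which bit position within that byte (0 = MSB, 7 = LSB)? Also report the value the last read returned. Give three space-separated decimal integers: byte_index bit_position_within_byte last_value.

Answer: 3 6 3

Derivation:
Read 1: bits[0:10] width=10 -> value=938 (bin 1110101010); offset now 10 = byte 1 bit 2; 46 bits remain
Read 2: bits[10:16] width=6 -> value=5 (bin 000101); offset now 16 = byte 2 bit 0; 40 bits remain
Read 3: bits[16:27] width=11 -> value=1272 (bin 10011111000); offset now 27 = byte 3 bit 3; 29 bits remain
Read 4: bits[27:30] width=3 -> value=3 (bin 011); offset now 30 = byte 3 bit 6; 26 bits remain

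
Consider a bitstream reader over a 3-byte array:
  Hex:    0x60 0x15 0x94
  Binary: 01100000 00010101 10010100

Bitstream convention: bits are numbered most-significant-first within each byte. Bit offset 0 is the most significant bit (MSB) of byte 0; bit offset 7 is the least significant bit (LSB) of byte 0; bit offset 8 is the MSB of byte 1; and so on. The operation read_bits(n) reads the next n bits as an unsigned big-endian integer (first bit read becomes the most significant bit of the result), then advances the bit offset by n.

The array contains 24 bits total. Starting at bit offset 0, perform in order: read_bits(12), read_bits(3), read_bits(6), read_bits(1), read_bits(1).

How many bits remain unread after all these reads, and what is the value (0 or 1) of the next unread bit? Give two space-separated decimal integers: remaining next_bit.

Answer: 1 0

Derivation:
Read 1: bits[0:12] width=12 -> value=1537 (bin 011000000001); offset now 12 = byte 1 bit 4; 12 bits remain
Read 2: bits[12:15] width=3 -> value=2 (bin 010); offset now 15 = byte 1 bit 7; 9 bits remain
Read 3: bits[15:21] width=6 -> value=50 (bin 110010); offset now 21 = byte 2 bit 5; 3 bits remain
Read 4: bits[21:22] width=1 -> value=1 (bin 1); offset now 22 = byte 2 bit 6; 2 bits remain
Read 5: bits[22:23] width=1 -> value=0 (bin 0); offset now 23 = byte 2 bit 7; 1 bits remain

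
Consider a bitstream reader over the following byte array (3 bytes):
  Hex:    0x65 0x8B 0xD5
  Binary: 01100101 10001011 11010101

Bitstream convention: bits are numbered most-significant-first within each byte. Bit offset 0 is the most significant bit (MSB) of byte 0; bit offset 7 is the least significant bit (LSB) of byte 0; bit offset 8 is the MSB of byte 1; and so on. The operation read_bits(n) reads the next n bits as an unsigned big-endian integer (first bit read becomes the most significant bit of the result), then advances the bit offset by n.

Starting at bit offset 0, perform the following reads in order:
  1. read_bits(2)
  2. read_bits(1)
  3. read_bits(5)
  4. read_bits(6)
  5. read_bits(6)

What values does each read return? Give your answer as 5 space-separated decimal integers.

Read 1: bits[0:2] width=2 -> value=1 (bin 01); offset now 2 = byte 0 bit 2; 22 bits remain
Read 2: bits[2:3] width=1 -> value=1 (bin 1); offset now 3 = byte 0 bit 3; 21 bits remain
Read 3: bits[3:8] width=5 -> value=5 (bin 00101); offset now 8 = byte 1 bit 0; 16 bits remain
Read 4: bits[8:14] width=6 -> value=34 (bin 100010); offset now 14 = byte 1 bit 6; 10 bits remain
Read 5: bits[14:20] width=6 -> value=61 (bin 111101); offset now 20 = byte 2 bit 4; 4 bits remain

Answer: 1 1 5 34 61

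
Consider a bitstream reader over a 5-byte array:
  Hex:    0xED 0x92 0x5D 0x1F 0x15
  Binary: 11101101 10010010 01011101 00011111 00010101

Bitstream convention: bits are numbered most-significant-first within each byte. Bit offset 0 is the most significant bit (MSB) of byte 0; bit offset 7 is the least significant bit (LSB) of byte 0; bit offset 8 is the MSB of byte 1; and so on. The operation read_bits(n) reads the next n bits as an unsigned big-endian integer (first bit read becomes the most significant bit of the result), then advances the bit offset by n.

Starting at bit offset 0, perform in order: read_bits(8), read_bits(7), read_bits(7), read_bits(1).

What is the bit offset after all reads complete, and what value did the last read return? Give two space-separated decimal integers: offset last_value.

Answer: 23 0

Derivation:
Read 1: bits[0:8] width=8 -> value=237 (bin 11101101); offset now 8 = byte 1 bit 0; 32 bits remain
Read 2: bits[8:15] width=7 -> value=73 (bin 1001001); offset now 15 = byte 1 bit 7; 25 bits remain
Read 3: bits[15:22] width=7 -> value=23 (bin 0010111); offset now 22 = byte 2 bit 6; 18 bits remain
Read 4: bits[22:23] width=1 -> value=0 (bin 0); offset now 23 = byte 2 bit 7; 17 bits remain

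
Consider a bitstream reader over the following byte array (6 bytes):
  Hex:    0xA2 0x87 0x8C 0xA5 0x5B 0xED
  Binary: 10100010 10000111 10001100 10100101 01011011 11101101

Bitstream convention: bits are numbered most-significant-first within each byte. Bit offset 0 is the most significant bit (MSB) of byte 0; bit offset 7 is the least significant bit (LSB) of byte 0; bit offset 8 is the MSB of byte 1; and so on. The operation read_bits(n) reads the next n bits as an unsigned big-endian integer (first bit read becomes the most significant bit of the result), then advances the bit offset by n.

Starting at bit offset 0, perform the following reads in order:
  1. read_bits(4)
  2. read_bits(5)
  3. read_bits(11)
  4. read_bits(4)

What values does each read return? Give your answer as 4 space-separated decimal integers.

Read 1: bits[0:4] width=4 -> value=10 (bin 1010); offset now 4 = byte 0 bit 4; 44 bits remain
Read 2: bits[4:9] width=5 -> value=5 (bin 00101); offset now 9 = byte 1 bit 1; 39 bits remain
Read 3: bits[9:20] width=11 -> value=120 (bin 00001111000); offset now 20 = byte 2 bit 4; 28 bits remain
Read 4: bits[20:24] width=4 -> value=12 (bin 1100); offset now 24 = byte 3 bit 0; 24 bits remain

Answer: 10 5 120 12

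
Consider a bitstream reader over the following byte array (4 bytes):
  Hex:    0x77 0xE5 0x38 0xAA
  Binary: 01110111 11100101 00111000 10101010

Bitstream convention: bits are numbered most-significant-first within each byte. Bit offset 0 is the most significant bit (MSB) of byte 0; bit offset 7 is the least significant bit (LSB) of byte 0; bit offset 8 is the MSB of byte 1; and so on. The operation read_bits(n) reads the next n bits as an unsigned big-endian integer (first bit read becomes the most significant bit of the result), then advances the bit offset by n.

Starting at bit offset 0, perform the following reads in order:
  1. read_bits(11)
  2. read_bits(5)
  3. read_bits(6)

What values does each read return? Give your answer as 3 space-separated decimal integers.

Read 1: bits[0:11] width=11 -> value=959 (bin 01110111111); offset now 11 = byte 1 bit 3; 21 bits remain
Read 2: bits[11:16] width=5 -> value=5 (bin 00101); offset now 16 = byte 2 bit 0; 16 bits remain
Read 3: bits[16:22] width=6 -> value=14 (bin 001110); offset now 22 = byte 2 bit 6; 10 bits remain

Answer: 959 5 14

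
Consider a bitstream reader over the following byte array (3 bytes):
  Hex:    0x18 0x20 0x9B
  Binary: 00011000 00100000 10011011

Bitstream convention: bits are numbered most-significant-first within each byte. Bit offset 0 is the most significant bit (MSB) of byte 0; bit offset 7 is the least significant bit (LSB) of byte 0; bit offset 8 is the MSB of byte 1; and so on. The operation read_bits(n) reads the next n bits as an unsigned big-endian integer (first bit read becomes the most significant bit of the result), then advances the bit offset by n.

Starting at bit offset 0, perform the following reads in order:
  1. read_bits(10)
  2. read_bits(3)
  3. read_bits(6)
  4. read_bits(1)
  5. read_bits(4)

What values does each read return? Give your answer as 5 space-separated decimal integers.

Answer: 96 4 4 1 11

Derivation:
Read 1: bits[0:10] width=10 -> value=96 (bin 0001100000); offset now 10 = byte 1 bit 2; 14 bits remain
Read 2: bits[10:13] width=3 -> value=4 (bin 100); offset now 13 = byte 1 bit 5; 11 bits remain
Read 3: bits[13:19] width=6 -> value=4 (bin 000100); offset now 19 = byte 2 bit 3; 5 bits remain
Read 4: bits[19:20] width=1 -> value=1 (bin 1); offset now 20 = byte 2 bit 4; 4 bits remain
Read 5: bits[20:24] width=4 -> value=11 (bin 1011); offset now 24 = byte 3 bit 0; 0 bits remain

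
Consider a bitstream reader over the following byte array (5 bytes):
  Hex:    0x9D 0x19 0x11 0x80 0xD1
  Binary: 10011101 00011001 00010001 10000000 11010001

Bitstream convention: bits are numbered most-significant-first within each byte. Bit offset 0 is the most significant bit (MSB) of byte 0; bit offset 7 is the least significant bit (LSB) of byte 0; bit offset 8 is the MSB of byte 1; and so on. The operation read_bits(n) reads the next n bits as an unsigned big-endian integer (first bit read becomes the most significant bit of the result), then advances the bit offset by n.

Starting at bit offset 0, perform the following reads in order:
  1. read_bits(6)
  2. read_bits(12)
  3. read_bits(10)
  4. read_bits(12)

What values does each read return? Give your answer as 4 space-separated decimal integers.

Read 1: bits[0:6] width=6 -> value=39 (bin 100111); offset now 6 = byte 0 bit 6; 34 bits remain
Read 2: bits[6:18] width=12 -> value=1124 (bin 010001100100); offset now 18 = byte 2 bit 2; 22 bits remain
Read 3: bits[18:28] width=10 -> value=280 (bin 0100011000); offset now 28 = byte 3 bit 4; 12 bits remain
Read 4: bits[28:40] width=12 -> value=209 (bin 000011010001); offset now 40 = byte 5 bit 0; 0 bits remain

Answer: 39 1124 280 209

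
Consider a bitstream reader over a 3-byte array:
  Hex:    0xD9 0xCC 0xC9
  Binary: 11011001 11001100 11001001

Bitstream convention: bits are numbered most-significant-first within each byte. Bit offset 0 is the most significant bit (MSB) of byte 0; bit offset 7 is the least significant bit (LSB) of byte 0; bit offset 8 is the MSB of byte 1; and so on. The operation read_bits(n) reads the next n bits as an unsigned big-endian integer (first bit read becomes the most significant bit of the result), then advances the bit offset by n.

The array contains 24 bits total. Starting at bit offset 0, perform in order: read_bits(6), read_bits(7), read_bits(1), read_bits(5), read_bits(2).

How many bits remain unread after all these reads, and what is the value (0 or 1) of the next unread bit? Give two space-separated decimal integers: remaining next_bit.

Answer: 3 0

Derivation:
Read 1: bits[0:6] width=6 -> value=54 (bin 110110); offset now 6 = byte 0 bit 6; 18 bits remain
Read 2: bits[6:13] width=7 -> value=57 (bin 0111001); offset now 13 = byte 1 bit 5; 11 bits remain
Read 3: bits[13:14] width=1 -> value=1 (bin 1); offset now 14 = byte 1 bit 6; 10 bits remain
Read 4: bits[14:19] width=5 -> value=6 (bin 00110); offset now 19 = byte 2 bit 3; 5 bits remain
Read 5: bits[19:21] width=2 -> value=1 (bin 01); offset now 21 = byte 2 bit 5; 3 bits remain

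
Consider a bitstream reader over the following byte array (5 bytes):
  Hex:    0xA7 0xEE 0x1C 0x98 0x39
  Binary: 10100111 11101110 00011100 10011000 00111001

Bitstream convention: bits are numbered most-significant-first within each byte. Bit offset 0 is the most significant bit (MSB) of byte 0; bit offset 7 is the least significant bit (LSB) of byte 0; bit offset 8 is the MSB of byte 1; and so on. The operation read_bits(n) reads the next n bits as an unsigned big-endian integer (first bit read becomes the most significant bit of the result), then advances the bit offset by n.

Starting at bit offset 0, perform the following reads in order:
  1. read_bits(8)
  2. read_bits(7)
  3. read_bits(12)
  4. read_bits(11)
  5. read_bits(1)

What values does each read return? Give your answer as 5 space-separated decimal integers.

Read 1: bits[0:8] width=8 -> value=167 (bin 10100111); offset now 8 = byte 1 bit 0; 32 bits remain
Read 2: bits[8:15] width=7 -> value=119 (bin 1110111); offset now 15 = byte 1 bit 7; 25 bits remain
Read 3: bits[15:27] width=12 -> value=228 (bin 000011100100); offset now 27 = byte 3 bit 3; 13 bits remain
Read 4: bits[27:38] width=11 -> value=1550 (bin 11000001110); offset now 38 = byte 4 bit 6; 2 bits remain
Read 5: bits[38:39] width=1 -> value=0 (bin 0); offset now 39 = byte 4 bit 7; 1 bits remain

Answer: 167 119 228 1550 0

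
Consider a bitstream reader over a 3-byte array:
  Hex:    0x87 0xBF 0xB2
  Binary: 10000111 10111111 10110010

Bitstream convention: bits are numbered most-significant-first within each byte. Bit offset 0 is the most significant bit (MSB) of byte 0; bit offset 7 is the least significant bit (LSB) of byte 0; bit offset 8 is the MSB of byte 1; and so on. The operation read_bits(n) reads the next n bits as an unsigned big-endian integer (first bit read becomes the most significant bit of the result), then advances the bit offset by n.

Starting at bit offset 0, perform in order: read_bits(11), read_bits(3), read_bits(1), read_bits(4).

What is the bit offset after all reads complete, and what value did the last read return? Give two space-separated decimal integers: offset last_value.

Answer: 19 13

Derivation:
Read 1: bits[0:11] width=11 -> value=1085 (bin 10000111101); offset now 11 = byte 1 bit 3; 13 bits remain
Read 2: bits[11:14] width=3 -> value=7 (bin 111); offset now 14 = byte 1 bit 6; 10 bits remain
Read 3: bits[14:15] width=1 -> value=1 (bin 1); offset now 15 = byte 1 bit 7; 9 bits remain
Read 4: bits[15:19] width=4 -> value=13 (bin 1101); offset now 19 = byte 2 bit 3; 5 bits remain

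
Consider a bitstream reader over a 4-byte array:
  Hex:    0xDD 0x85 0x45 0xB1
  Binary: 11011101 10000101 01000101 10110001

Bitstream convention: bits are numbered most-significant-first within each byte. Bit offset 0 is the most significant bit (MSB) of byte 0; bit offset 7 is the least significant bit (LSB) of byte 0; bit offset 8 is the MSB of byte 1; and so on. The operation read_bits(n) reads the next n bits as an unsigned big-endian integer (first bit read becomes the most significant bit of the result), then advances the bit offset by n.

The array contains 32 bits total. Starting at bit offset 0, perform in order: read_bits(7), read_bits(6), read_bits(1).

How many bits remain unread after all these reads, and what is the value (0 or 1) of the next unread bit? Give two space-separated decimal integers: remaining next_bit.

Answer: 18 0

Derivation:
Read 1: bits[0:7] width=7 -> value=110 (bin 1101110); offset now 7 = byte 0 bit 7; 25 bits remain
Read 2: bits[7:13] width=6 -> value=48 (bin 110000); offset now 13 = byte 1 bit 5; 19 bits remain
Read 3: bits[13:14] width=1 -> value=1 (bin 1); offset now 14 = byte 1 bit 6; 18 bits remain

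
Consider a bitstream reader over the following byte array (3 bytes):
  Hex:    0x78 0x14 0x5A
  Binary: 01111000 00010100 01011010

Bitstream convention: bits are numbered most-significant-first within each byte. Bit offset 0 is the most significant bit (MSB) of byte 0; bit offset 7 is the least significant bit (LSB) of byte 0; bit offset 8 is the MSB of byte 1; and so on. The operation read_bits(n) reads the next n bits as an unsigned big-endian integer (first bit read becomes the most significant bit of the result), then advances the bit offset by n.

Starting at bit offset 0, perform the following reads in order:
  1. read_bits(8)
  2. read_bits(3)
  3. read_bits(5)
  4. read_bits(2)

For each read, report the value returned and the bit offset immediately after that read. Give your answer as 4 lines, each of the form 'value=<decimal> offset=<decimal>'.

Read 1: bits[0:8] width=8 -> value=120 (bin 01111000); offset now 8 = byte 1 bit 0; 16 bits remain
Read 2: bits[8:11] width=3 -> value=0 (bin 000); offset now 11 = byte 1 bit 3; 13 bits remain
Read 3: bits[11:16] width=5 -> value=20 (bin 10100); offset now 16 = byte 2 bit 0; 8 bits remain
Read 4: bits[16:18] width=2 -> value=1 (bin 01); offset now 18 = byte 2 bit 2; 6 bits remain

Answer: value=120 offset=8
value=0 offset=11
value=20 offset=16
value=1 offset=18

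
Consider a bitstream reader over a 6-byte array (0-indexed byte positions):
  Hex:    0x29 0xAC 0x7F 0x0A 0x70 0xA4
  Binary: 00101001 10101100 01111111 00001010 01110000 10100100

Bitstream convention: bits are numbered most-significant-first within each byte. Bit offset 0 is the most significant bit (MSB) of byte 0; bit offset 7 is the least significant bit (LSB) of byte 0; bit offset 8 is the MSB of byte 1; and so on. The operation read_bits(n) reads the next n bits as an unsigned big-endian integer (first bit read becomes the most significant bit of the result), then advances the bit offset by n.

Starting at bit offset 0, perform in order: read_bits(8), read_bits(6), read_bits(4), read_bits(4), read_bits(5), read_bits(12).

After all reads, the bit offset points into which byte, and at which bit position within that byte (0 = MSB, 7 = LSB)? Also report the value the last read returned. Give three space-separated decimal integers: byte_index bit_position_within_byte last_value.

Read 1: bits[0:8] width=8 -> value=41 (bin 00101001); offset now 8 = byte 1 bit 0; 40 bits remain
Read 2: bits[8:14] width=6 -> value=43 (bin 101011); offset now 14 = byte 1 bit 6; 34 bits remain
Read 3: bits[14:18] width=4 -> value=1 (bin 0001); offset now 18 = byte 2 bit 2; 30 bits remain
Read 4: bits[18:22] width=4 -> value=15 (bin 1111); offset now 22 = byte 2 bit 6; 26 bits remain
Read 5: bits[22:27] width=5 -> value=24 (bin 11000); offset now 27 = byte 3 bit 3; 21 bits remain
Read 6: bits[27:39] width=12 -> value=1336 (bin 010100111000); offset now 39 = byte 4 bit 7; 9 bits remain

Answer: 4 7 1336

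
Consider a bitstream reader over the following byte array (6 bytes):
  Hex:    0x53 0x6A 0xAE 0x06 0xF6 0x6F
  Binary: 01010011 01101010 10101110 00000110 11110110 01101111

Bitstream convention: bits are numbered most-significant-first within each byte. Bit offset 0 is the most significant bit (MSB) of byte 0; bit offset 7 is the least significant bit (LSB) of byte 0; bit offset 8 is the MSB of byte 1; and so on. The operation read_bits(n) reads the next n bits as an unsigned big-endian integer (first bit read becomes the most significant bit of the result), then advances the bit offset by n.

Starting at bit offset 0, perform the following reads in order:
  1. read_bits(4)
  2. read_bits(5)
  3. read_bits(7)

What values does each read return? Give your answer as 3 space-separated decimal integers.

Read 1: bits[0:4] width=4 -> value=5 (bin 0101); offset now 4 = byte 0 bit 4; 44 bits remain
Read 2: bits[4:9] width=5 -> value=6 (bin 00110); offset now 9 = byte 1 bit 1; 39 bits remain
Read 3: bits[9:16] width=7 -> value=106 (bin 1101010); offset now 16 = byte 2 bit 0; 32 bits remain

Answer: 5 6 106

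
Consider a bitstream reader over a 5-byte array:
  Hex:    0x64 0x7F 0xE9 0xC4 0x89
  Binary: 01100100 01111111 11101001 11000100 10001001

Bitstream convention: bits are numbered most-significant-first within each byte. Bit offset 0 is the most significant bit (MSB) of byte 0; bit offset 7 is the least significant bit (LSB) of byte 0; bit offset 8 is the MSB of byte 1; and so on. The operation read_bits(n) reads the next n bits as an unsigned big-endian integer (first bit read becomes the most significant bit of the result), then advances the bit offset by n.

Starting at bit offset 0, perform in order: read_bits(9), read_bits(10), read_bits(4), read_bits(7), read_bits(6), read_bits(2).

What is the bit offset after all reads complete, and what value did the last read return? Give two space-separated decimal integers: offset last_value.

Answer: 38 2

Derivation:
Read 1: bits[0:9] width=9 -> value=200 (bin 011001000); offset now 9 = byte 1 bit 1; 31 bits remain
Read 2: bits[9:19] width=10 -> value=1023 (bin 1111111111); offset now 19 = byte 2 bit 3; 21 bits remain
Read 3: bits[19:23] width=4 -> value=4 (bin 0100); offset now 23 = byte 2 bit 7; 17 bits remain
Read 4: bits[23:30] width=7 -> value=113 (bin 1110001); offset now 30 = byte 3 bit 6; 10 bits remain
Read 5: bits[30:36] width=6 -> value=8 (bin 001000); offset now 36 = byte 4 bit 4; 4 bits remain
Read 6: bits[36:38] width=2 -> value=2 (bin 10); offset now 38 = byte 4 bit 6; 2 bits remain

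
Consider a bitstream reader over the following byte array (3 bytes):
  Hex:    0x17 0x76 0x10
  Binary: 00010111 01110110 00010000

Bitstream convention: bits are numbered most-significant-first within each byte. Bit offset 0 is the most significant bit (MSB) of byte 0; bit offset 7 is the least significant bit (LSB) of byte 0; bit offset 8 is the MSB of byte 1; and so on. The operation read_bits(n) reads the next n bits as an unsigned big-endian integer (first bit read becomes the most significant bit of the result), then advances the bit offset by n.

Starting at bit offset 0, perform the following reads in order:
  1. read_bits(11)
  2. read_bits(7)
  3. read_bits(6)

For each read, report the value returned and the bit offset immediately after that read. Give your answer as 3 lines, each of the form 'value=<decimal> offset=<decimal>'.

Answer: value=187 offset=11
value=88 offset=18
value=16 offset=24

Derivation:
Read 1: bits[0:11] width=11 -> value=187 (bin 00010111011); offset now 11 = byte 1 bit 3; 13 bits remain
Read 2: bits[11:18] width=7 -> value=88 (bin 1011000); offset now 18 = byte 2 bit 2; 6 bits remain
Read 3: bits[18:24] width=6 -> value=16 (bin 010000); offset now 24 = byte 3 bit 0; 0 bits remain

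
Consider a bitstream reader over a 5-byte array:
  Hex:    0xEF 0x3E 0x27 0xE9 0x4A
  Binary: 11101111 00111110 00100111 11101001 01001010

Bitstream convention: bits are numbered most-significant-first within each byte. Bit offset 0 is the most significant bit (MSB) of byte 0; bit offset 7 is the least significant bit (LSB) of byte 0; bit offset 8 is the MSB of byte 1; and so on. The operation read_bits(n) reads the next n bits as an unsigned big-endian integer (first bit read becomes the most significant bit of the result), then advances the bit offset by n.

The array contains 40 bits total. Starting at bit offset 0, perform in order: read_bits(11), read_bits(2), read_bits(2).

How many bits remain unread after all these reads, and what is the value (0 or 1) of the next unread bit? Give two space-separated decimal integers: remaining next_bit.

Answer: 25 0

Derivation:
Read 1: bits[0:11] width=11 -> value=1913 (bin 11101111001); offset now 11 = byte 1 bit 3; 29 bits remain
Read 2: bits[11:13] width=2 -> value=3 (bin 11); offset now 13 = byte 1 bit 5; 27 bits remain
Read 3: bits[13:15] width=2 -> value=3 (bin 11); offset now 15 = byte 1 bit 7; 25 bits remain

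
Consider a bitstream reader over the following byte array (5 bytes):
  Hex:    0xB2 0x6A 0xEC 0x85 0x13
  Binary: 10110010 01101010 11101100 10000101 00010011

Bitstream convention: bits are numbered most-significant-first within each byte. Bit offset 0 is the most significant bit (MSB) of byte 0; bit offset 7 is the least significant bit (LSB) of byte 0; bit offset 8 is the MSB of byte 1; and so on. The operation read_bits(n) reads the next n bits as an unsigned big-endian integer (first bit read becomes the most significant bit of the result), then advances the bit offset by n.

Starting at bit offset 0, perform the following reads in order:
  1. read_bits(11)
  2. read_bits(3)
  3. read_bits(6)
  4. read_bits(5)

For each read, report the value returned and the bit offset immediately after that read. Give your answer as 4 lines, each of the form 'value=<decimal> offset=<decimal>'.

Read 1: bits[0:11] width=11 -> value=1427 (bin 10110010011); offset now 11 = byte 1 bit 3; 29 bits remain
Read 2: bits[11:14] width=3 -> value=2 (bin 010); offset now 14 = byte 1 bit 6; 26 bits remain
Read 3: bits[14:20] width=6 -> value=46 (bin 101110); offset now 20 = byte 2 bit 4; 20 bits remain
Read 4: bits[20:25] width=5 -> value=25 (bin 11001); offset now 25 = byte 3 bit 1; 15 bits remain

Answer: value=1427 offset=11
value=2 offset=14
value=46 offset=20
value=25 offset=25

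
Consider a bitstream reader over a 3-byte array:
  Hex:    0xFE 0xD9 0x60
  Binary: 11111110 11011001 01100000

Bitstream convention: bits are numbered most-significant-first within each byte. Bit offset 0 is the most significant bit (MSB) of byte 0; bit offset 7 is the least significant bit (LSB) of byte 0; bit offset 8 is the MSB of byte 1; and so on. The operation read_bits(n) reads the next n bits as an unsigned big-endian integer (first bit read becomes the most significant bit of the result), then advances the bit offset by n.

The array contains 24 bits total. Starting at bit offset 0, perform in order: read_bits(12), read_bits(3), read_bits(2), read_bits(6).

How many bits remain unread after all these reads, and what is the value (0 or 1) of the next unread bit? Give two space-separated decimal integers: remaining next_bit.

Read 1: bits[0:12] width=12 -> value=4077 (bin 111111101101); offset now 12 = byte 1 bit 4; 12 bits remain
Read 2: bits[12:15] width=3 -> value=4 (bin 100); offset now 15 = byte 1 bit 7; 9 bits remain
Read 3: bits[15:17] width=2 -> value=2 (bin 10); offset now 17 = byte 2 bit 1; 7 bits remain
Read 4: bits[17:23] width=6 -> value=48 (bin 110000); offset now 23 = byte 2 bit 7; 1 bits remain

Answer: 1 0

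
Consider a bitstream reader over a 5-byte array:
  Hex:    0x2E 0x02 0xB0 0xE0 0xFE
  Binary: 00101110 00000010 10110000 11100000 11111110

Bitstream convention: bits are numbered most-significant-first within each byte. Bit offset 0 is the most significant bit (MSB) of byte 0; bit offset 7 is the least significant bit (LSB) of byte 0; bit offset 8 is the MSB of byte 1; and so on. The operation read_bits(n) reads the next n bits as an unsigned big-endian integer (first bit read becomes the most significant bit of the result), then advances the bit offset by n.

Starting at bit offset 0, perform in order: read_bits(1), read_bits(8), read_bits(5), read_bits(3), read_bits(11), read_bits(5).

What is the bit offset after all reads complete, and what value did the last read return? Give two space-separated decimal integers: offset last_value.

Answer: 33 1

Derivation:
Read 1: bits[0:1] width=1 -> value=0 (bin 0); offset now 1 = byte 0 bit 1; 39 bits remain
Read 2: bits[1:9] width=8 -> value=92 (bin 01011100); offset now 9 = byte 1 bit 1; 31 bits remain
Read 3: bits[9:14] width=5 -> value=0 (bin 00000); offset now 14 = byte 1 bit 6; 26 bits remain
Read 4: bits[14:17] width=3 -> value=5 (bin 101); offset now 17 = byte 2 bit 1; 23 bits remain
Read 5: bits[17:28] width=11 -> value=782 (bin 01100001110); offset now 28 = byte 3 bit 4; 12 bits remain
Read 6: bits[28:33] width=5 -> value=1 (bin 00001); offset now 33 = byte 4 bit 1; 7 bits remain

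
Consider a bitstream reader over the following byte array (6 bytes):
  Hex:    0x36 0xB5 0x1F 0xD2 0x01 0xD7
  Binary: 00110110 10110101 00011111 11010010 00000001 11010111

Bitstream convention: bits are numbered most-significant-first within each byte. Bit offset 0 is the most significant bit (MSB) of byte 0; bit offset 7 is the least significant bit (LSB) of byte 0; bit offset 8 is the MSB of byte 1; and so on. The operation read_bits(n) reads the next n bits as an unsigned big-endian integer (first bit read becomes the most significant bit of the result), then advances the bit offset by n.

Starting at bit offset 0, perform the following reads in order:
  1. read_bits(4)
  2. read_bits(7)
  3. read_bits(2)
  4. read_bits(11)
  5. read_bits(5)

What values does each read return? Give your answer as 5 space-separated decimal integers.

Answer: 3 53 2 1311 26

Derivation:
Read 1: bits[0:4] width=4 -> value=3 (bin 0011); offset now 4 = byte 0 bit 4; 44 bits remain
Read 2: bits[4:11] width=7 -> value=53 (bin 0110101); offset now 11 = byte 1 bit 3; 37 bits remain
Read 3: bits[11:13] width=2 -> value=2 (bin 10); offset now 13 = byte 1 bit 5; 35 bits remain
Read 4: bits[13:24] width=11 -> value=1311 (bin 10100011111); offset now 24 = byte 3 bit 0; 24 bits remain
Read 5: bits[24:29] width=5 -> value=26 (bin 11010); offset now 29 = byte 3 bit 5; 19 bits remain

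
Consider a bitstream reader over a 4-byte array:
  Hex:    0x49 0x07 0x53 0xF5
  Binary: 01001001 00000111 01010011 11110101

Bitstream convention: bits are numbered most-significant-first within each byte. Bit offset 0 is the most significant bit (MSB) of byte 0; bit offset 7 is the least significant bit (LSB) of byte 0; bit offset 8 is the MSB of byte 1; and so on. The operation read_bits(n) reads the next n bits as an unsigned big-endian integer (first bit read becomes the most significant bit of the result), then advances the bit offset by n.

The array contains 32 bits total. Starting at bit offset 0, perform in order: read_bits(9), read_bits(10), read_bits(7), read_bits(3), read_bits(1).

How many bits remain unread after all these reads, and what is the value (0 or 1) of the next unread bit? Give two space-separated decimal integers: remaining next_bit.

Read 1: bits[0:9] width=9 -> value=146 (bin 010010010); offset now 9 = byte 1 bit 1; 23 bits remain
Read 2: bits[9:19] width=10 -> value=58 (bin 0000111010); offset now 19 = byte 2 bit 3; 13 bits remain
Read 3: bits[19:26] width=7 -> value=79 (bin 1001111); offset now 26 = byte 3 bit 2; 6 bits remain
Read 4: bits[26:29] width=3 -> value=6 (bin 110); offset now 29 = byte 3 bit 5; 3 bits remain
Read 5: bits[29:30] width=1 -> value=1 (bin 1); offset now 30 = byte 3 bit 6; 2 bits remain

Answer: 2 0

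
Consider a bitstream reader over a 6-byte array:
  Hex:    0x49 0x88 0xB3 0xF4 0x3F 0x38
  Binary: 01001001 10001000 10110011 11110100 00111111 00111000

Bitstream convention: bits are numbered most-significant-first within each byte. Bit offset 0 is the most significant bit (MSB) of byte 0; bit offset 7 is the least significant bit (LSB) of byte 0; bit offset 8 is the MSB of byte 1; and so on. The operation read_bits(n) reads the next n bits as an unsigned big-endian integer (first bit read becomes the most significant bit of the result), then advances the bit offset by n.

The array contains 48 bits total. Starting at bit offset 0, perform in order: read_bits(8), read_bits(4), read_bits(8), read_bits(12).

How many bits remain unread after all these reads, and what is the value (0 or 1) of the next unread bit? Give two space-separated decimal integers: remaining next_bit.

Read 1: bits[0:8] width=8 -> value=73 (bin 01001001); offset now 8 = byte 1 bit 0; 40 bits remain
Read 2: bits[8:12] width=4 -> value=8 (bin 1000); offset now 12 = byte 1 bit 4; 36 bits remain
Read 3: bits[12:20] width=8 -> value=139 (bin 10001011); offset now 20 = byte 2 bit 4; 28 bits remain
Read 4: bits[20:32] width=12 -> value=1012 (bin 001111110100); offset now 32 = byte 4 bit 0; 16 bits remain

Answer: 16 0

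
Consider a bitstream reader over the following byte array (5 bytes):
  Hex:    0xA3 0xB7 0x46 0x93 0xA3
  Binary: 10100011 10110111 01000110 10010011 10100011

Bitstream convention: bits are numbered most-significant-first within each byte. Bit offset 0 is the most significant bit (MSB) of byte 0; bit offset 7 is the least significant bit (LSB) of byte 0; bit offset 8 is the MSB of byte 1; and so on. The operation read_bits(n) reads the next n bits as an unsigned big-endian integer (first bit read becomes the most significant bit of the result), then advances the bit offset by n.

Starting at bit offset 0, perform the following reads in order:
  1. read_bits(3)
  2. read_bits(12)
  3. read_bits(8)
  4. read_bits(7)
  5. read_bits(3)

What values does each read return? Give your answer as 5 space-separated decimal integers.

Answer: 5 475 163 36 7

Derivation:
Read 1: bits[0:3] width=3 -> value=5 (bin 101); offset now 3 = byte 0 bit 3; 37 bits remain
Read 2: bits[3:15] width=12 -> value=475 (bin 000111011011); offset now 15 = byte 1 bit 7; 25 bits remain
Read 3: bits[15:23] width=8 -> value=163 (bin 10100011); offset now 23 = byte 2 bit 7; 17 bits remain
Read 4: bits[23:30] width=7 -> value=36 (bin 0100100); offset now 30 = byte 3 bit 6; 10 bits remain
Read 5: bits[30:33] width=3 -> value=7 (bin 111); offset now 33 = byte 4 bit 1; 7 bits remain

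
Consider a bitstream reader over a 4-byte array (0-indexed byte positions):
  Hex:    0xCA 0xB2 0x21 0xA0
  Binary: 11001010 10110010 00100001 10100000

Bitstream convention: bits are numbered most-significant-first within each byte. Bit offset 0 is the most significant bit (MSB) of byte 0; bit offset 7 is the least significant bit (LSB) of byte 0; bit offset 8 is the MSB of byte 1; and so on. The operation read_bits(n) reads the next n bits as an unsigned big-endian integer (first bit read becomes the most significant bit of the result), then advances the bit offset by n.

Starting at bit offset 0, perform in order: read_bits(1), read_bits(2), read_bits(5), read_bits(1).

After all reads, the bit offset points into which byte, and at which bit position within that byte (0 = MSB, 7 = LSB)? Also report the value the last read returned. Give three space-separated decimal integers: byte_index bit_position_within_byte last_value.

Read 1: bits[0:1] width=1 -> value=1 (bin 1); offset now 1 = byte 0 bit 1; 31 bits remain
Read 2: bits[1:3] width=2 -> value=2 (bin 10); offset now 3 = byte 0 bit 3; 29 bits remain
Read 3: bits[3:8] width=5 -> value=10 (bin 01010); offset now 8 = byte 1 bit 0; 24 bits remain
Read 4: bits[8:9] width=1 -> value=1 (bin 1); offset now 9 = byte 1 bit 1; 23 bits remain

Answer: 1 1 1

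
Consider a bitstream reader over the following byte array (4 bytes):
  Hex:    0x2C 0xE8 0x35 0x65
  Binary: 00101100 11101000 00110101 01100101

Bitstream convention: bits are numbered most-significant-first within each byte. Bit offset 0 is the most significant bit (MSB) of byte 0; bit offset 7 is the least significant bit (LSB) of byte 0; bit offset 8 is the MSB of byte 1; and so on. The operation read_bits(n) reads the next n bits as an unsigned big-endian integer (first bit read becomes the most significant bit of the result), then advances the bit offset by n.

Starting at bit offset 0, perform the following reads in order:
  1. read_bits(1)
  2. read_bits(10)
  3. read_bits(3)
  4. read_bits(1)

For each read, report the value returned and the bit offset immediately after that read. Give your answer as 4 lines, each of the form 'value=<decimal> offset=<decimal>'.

Answer: value=0 offset=1
value=359 offset=11
value=2 offset=14
value=0 offset=15

Derivation:
Read 1: bits[0:1] width=1 -> value=0 (bin 0); offset now 1 = byte 0 bit 1; 31 bits remain
Read 2: bits[1:11] width=10 -> value=359 (bin 0101100111); offset now 11 = byte 1 bit 3; 21 bits remain
Read 3: bits[11:14] width=3 -> value=2 (bin 010); offset now 14 = byte 1 bit 6; 18 bits remain
Read 4: bits[14:15] width=1 -> value=0 (bin 0); offset now 15 = byte 1 bit 7; 17 bits remain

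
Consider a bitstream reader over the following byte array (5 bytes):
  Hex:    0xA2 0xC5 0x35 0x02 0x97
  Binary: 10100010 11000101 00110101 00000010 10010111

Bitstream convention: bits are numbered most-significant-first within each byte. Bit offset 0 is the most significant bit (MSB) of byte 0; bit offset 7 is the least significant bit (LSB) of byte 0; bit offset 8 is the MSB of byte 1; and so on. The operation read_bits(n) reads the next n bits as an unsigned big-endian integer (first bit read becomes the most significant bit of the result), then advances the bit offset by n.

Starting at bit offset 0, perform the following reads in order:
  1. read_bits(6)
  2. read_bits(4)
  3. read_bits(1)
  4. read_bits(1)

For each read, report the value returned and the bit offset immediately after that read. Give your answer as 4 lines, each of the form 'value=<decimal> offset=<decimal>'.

Read 1: bits[0:6] width=6 -> value=40 (bin 101000); offset now 6 = byte 0 bit 6; 34 bits remain
Read 2: bits[6:10] width=4 -> value=11 (bin 1011); offset now 10 = byte 1 bit 2; 30 bits remain
Read 3: bits[10:11] width=1 -> value=0 (bin 0); offset now 11 = byte 1 bit 3; 29 bits remain
Read 4: bits[11:12] width=1 -> value=0 (bin 0); offset now 12 = byte 1 bit 4; 28 bits remain

Answer: value=40 offset=6
value=11 offset=10
value=0 offset=11
value=0 offset=12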